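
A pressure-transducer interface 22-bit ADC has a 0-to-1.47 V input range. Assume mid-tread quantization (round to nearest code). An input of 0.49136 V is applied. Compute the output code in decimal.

With 4194304 levels over 1.47 V, one step is 0.35 µV.
Input sits at 1401981.778 steps above V_low.
So the output code is 1401982.

code 1401982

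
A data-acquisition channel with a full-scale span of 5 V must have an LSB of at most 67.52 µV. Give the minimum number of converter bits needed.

Number of steps required ≥ 5 V / 67.52 µV = 74052.13.
Need 2^N ≥ 74052.13; 2^16 = 65536, 2^17 = 131072.
Minimum N = 17.

17 bits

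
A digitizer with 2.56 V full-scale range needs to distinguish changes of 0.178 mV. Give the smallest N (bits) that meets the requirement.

Number of steps required ≥ 2.56 V / 0.178 mV = 14382.02.
Need 2^N ≥ 14382.02; 2^13 = 8192, 2^14 = 16384.
Minimum N = 14.

14 bits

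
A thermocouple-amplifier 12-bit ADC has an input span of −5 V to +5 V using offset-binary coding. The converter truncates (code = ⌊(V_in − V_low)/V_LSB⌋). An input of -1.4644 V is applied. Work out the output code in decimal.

With 4096 levels over 10 V, one step is 2.441 mV.
(-1.4644 − (−5)) / 0.00244141 = 1448.182 LSBs.
So the output code is 1448.

code 1448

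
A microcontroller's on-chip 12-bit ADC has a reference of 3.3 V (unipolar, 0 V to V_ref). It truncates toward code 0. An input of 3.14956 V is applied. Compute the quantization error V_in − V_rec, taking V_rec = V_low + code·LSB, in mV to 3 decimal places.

Step size: 3.3 V ÷ 2^12 = 0.806 mV.
Scaled input = 3909.2720 LSBs, so code = 3909.
V_rec = 0 + 3909·0.000805664 = 3.1493408 V.
V_in − V_rec = 0.00021918 V = 0.219 mV.

0.219 mV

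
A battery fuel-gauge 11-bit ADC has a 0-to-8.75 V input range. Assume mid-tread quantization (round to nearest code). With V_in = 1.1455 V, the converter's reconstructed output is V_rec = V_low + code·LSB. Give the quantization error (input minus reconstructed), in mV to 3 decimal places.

0.480 mV

One LSB is 8.75 V / 2048 = 4.272 mV.
(1.1455 − 0)/0.00427246 = 268.1125; round gives code 268.
Reconstructed: 1.1450195 V.
V_in − V_rec = 0.000480469 V = 0.480 mV.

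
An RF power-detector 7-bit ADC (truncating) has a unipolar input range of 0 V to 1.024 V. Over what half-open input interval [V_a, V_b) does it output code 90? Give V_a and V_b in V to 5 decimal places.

[0.72000 V, 0.72800 V)

LSB = 1.024/2^7 = 8.000 mV.
V_a = V_low + 90·LSB = 0.72 V; V_b = V_low + 91·LSB = 0.728 V.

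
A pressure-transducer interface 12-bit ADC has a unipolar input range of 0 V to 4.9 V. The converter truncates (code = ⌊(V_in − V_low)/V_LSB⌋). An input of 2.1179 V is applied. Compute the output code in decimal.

With 4096 levels over 4.9 V, one step is 1.196 mV.
(V_in − V_low)/LSB = (2.1179 − 0) / 0.00119629 = 1770.392.
Floor → code 1770.

code 1770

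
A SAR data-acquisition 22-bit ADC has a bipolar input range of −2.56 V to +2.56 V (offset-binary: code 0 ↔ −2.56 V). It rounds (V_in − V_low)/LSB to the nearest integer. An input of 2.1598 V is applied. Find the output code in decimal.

With 4194304 levels over 5.12 V, one step is 1.22 µV.
(2.1598 − (−2.56)) / 1.2207e-06 = 3866460.160 LSBs.
round(3866460.160) = 3866460.

code 3866460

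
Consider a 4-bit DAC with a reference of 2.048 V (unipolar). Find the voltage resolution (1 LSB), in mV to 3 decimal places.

Full-scale span = 2.048 V.
LSB = 2.048 / 2^4 = 2.048 / 16 = 0.128 V = 128.000 mV.

128.000 mV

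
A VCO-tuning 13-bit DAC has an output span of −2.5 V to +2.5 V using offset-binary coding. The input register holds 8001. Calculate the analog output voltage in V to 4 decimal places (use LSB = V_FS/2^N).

LSB = 5 V / 2^13 = 0.610 mV.
V_out = (−2.5) + 8001 × 0.000610352 V = 2.38342 V.

2.3834 V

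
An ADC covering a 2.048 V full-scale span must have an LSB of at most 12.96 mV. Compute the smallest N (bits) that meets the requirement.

Number of steps required ≥ 2.048 V / 12.96 mV = 158.02.
Need 2^N ≥ 158.02; 2^7 = 128, 2^8 = 256.
Minimum N = 8.

8 bits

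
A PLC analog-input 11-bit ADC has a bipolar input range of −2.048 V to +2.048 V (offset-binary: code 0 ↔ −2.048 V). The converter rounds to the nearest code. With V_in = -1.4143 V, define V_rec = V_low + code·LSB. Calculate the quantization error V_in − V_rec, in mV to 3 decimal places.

LSB = 4.096/2^11 = 2.000 mV.
Scaled input = 316.8500 LSBs, so code = 317.
V_rec = (−2.048) + 317·0.002 = -1.414 V.
Difference: -0.0003 V → -0.300 mV.

-0.300 mV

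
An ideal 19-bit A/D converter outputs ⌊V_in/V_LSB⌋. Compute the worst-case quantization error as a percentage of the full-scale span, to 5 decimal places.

0.00019 %

Truncating → worst-case error = 1 LSB = V_FS/2^19, so 100/524288 = 0.000190735 % of full scale.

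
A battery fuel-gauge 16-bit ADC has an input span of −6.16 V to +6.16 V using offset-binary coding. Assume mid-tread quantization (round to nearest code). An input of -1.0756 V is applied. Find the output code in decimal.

Full-scale span = 12.32 V; LSB = 12.32/2^16 = 187.99 µV.
Input sits at 27046.367 steps above V_low.
So the output code is 27046.

code 27046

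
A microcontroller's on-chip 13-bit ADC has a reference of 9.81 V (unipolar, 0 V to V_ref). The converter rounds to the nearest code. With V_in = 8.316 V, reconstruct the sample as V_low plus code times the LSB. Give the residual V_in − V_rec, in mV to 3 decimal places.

LSB = 9.81/2^13 = 1.198 mV.
(V_in − V_low)/LSB = (8.316 − 0)/0.00119751 = 6944.4110 → code 6944 (round).
V_rec = 0 + 6944·0.00119751 = 8.3155078 V.
Error = 8.316 − 8.3155078 = 0.000492188 V = 0.492 mV.

0.492 mV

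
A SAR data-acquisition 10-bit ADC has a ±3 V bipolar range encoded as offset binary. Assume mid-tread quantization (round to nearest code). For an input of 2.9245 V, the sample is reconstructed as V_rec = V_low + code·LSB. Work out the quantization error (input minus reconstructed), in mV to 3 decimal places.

0.672 mV

LSB = 6/2^10 = 5.859 mV.
(2.9245 − (−3))/0.00585938 = 1011.1147; round gives code 1011.
Code 1011 maps back to (−3) + 1011×0.00585938 V = 2.9238281 V.
Error = 2.9245 − 2.9238281 = 0.000671875 V = 0.672 mV.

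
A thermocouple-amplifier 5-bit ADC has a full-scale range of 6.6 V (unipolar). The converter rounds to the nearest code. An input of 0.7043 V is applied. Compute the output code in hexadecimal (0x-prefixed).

With 32 levels over 6.6 V, one step is 206.250 mV.
Input sits at 3.415 steps above V_low.
round(3.415) = 3.
In hexadecimal (0x-prefixed): 0x3.

code 0x3 (decimal 3)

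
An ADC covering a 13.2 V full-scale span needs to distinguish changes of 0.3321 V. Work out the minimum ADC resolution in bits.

6 bits

Number of steps required ≥ 13.2 V / 0.3321 V = 39.75.
Need 2^N ≥ 39.75; 2^5 = 32, 2^6 = 64.
Minimum N = 6.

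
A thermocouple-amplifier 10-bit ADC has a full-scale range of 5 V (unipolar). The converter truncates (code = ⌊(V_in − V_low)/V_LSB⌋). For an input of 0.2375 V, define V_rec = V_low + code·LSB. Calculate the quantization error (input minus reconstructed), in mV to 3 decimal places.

3.125 mV

LSB = 5/2^10 = 4.883 mV.
Scaled input = 48.6400 LSBs, so code = 48.
V_rec = 0 + 48·0.00488281 = 0.234375 V.
Difference: 0.003125 V → 3.125 mV.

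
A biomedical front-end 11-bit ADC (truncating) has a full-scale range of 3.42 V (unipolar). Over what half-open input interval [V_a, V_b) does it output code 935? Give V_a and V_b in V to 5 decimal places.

[1.56138 V, 1.56305 V)

LSB = 3.42/2^11 = 1.670 mV.
V_a = V_low + 935·LSB = 1.56138 V; V_b = V_low + 936·LSB = 1.56305 V.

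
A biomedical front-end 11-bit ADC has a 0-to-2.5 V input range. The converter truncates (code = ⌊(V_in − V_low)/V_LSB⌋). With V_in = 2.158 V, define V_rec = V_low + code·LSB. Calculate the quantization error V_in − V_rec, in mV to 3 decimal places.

1.018 mV

LSB = 2.5/2^11 = 1.221 mV.
(V_in − V_low)/LSB = (2.158 − 0)/0.0012207 = 1767.8336 → code 1767 (floor).
Reconstructed: 2.1569824 V.
V_in − V_rec = 0.00101758 V = 1.018 mV.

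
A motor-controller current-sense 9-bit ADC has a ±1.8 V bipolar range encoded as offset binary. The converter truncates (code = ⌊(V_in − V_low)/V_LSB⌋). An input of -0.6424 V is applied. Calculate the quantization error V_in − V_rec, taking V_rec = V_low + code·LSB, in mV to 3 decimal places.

4.475 mV

LSB = 3.6/2^9 = 7.031 mV.
(-0.6424 − (−1.8))/0.00703125 = 164.6364; ⌊·⌋ gives code 164.
Code 164 maps back to (−1.8) + 164×0.00703125 V = -0.646875 V.
Difference: 0.004475 V → 4.475 mV.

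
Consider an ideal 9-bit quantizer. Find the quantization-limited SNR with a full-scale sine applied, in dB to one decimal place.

SNR ≈ 6.02·N + 1.76 dB = 6.02·9 + 1.76 = 55.94 dB.

55.9 dB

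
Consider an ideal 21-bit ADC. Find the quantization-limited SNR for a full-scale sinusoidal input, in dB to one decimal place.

SNR ≈ 6.02·N + 1.76 dB = 6.02·21 + 1.76 = 128.18 dB.

128.2 dB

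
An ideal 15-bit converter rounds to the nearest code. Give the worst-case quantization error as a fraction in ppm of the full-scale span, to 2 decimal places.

15.26 ppm

Rounding → worst-case error = ½ LSB = V_FS/2^16, so 1e+06/65536 = 15.2588 ppm of full scale.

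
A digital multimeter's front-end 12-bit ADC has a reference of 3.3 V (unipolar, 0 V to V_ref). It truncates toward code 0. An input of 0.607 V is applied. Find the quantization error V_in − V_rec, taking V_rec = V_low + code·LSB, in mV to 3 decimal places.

One LSB is 3.3 V / 4096 = 0.806 mV.
(V_in − V_low)/LSB = (0.607 − 0)/0.000805664 = 753.4158 → code 753 (floor).
Code 753 maps back to 0 + 753×0.000805664 V = 0.60666504 V.
V_in − V_rec = 0.000334961 V = 0.335 mV.

0.335 mV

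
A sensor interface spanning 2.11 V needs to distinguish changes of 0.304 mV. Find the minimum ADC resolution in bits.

Number of steps required ≥ 2.11 V / 0.304 mV = 6940.79.
Need 2^N ≥ 6940.79; 2^12 = 4096, 2^13 = 8192.
Minimum N = 13.

13 bits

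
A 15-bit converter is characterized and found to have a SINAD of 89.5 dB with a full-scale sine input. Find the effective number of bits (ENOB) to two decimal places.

14.57 bits

ENOB = (SINAD − 1.76) / 6.02 = (89.5 − 1.76)/6.02 = 14.575.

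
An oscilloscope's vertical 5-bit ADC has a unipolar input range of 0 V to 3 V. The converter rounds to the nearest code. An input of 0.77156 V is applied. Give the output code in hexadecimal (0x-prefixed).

code 0x8 (decimal 8)

Full-scale span = 3 V; LSB = 3/2^5 = 93.750 mV.
(0.77156 − 0) / 0.09375 = 8.230 LSBs.
round(8.230) = 8.
In hexadecimal (0x-prefixed): 0x8.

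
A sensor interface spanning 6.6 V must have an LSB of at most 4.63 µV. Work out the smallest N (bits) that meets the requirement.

21 bits

Number of steps required ≥ 6.6 V / 4.63 µV = 1425485.96.
Need 2^N ≥ 1425485.96; 2^20 = 1048576, 2^21 = 2097152.
Minimum N = 21.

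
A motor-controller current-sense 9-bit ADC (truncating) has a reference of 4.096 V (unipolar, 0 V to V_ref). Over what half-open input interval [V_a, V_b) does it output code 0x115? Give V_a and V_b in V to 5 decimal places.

LSB = 4.096/2^9 = 8.000 mV.
Code 0x115 = 277 decimal.
V_a = V_low + 277·LSB = 2.216 V; V_b = V_low + 278·LSB = 2.224 V.

[2.21600 V, 2.22400 V)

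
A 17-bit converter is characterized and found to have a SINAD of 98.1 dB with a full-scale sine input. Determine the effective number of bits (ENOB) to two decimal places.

16.00 bits

ENOB = (SINAD − 1.76) / 6.02 = (98.1 − 1.76)/6.02 = 16.003.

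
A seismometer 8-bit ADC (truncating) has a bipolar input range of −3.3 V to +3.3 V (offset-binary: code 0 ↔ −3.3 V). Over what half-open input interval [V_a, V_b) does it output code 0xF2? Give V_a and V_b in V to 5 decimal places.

LSB = 6.6/2^8 = 25.781 mV.
Code 0xF2 = 242 decimal.
V_a = V_low + 242·LSB = 2.93906 V; V_b = V_low + 243·LSB = 2.96484 V.

[2.93906 V, 2.96484 V)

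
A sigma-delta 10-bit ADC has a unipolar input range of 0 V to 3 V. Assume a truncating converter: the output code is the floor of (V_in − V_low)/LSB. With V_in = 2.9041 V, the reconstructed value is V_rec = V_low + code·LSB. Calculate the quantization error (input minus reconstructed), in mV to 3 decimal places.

0.780 mV

Step size: 3 V ÷ 2^10 = 2.930 mV.
(V_in − V_low)/LSB = (2.9041 − 0)/0.00292969 = 991.2661 → code 991 (floor).
Reconstructed: 2.9033203 V.
Error = 2.9041 − 2.9033203 = 0.000779687 V = 0.780 mV.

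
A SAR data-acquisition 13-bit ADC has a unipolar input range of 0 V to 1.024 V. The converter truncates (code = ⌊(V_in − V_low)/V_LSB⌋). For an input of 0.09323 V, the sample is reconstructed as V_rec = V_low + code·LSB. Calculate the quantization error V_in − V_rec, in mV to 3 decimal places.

LSB = 1.024/2^13 = 125.00 µV.
(0.09323 − 0)/0.000125 = 745.8400; ⌊·⌋ gives code 745.
V_rec = 0 + 745·0.000125 = 0.093125 V.
V_in − V_rec = 0.000105 V = 0.105 mV.

0.105 mV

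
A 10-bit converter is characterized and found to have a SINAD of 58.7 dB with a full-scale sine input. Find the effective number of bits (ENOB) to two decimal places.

9.46 bits

ENOB = (SINAD − 1.76) / 6.02 = (58.7 − 1.76)/6.02 = 9.458.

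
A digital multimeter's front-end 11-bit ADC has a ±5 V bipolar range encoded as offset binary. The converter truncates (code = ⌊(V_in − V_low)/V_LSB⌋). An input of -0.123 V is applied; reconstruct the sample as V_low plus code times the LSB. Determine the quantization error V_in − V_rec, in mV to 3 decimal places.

3.953 mV

One LSB is 10 V / 2048 = 4.883 mV.
Scaled input = 998.8096 LSBs, so code = 998.
Code 998 maps back to (−5) + 998×0.00488281 V = -0.12695312 V.
V_in − V_rec = 0.00395313 V = 3.953 mV.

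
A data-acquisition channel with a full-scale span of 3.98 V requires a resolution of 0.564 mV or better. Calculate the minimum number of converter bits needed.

Number of steps required ≥ 3.98 V / 0.564 mV = 7056.74.
Need 2^N ≥ 7056.74; 2^12 = 4096, 2^13 = 8192.
Minimum N = 13.

13 bits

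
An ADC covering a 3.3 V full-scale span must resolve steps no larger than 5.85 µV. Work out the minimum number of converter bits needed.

20 bits

Number of steps required ≥ 3.3 V / 5.85 µV = 564102.56.
Need 2^N ≥ 564102.56; 2^19 = 524288, 2^20 = 1048576.
Minimum N = 20.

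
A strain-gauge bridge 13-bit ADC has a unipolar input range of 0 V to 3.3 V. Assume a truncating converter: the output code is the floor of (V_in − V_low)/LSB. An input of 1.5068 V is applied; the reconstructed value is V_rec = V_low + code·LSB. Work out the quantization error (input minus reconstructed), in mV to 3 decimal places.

LSB = 3.3/2^13 = 402.83 µV.
(V_in − V_low)/LSB = (1.5068 − 0)/0.000402832 = 3740.5168 → code 3740 (floor).
Reconstructed: 1.5065918 V.
Difference: 0.000208203 V → 0.208 mV.

0.208 mV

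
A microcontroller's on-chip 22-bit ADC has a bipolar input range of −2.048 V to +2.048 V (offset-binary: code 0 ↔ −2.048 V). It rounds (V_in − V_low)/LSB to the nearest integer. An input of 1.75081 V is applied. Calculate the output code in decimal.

code 3889981

Full-scale span = 4.096 V; LSB = 4.096/2^22 = 0.98 µV.
Input sits at 3889981.440 steps above V_low.
round(3889981.440) = 3889981.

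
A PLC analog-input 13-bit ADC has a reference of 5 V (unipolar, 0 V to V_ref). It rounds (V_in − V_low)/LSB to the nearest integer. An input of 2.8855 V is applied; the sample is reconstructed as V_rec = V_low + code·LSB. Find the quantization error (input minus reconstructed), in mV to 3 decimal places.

Step size: 5 V ÷ 2^13 = 0.610 mV.
Scaled input = 4727.6032 LSBs, so code = 4728.
V_rec = 0 + 4728·0.000610352 = 2.8857422 V.
Error = 2.8855 − 2.8857422 = -0.000242187 V = -0.242 mV.

-0.242 mV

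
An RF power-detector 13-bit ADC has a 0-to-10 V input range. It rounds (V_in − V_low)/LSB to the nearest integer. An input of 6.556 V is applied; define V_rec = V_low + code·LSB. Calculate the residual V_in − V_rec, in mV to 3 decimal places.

-0.396 mV

Step size: 10 V ÷ 2^13 = 1.221 mV.
Scaled input = 5370.6752 LSBs, so code = 5371.
V_rec = 0 + 5371·0.0012207 = 6.5563965 V.
V_in − V_rec = -0.000396484 V = -0.396 mV.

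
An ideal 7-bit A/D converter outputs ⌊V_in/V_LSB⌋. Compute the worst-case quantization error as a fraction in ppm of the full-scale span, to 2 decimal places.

Truncating → worst-case error = 1 LSB = V_FS/2^7, so 1e+06/128 = 7812.5 ppm of full scale.

7812.50 ppm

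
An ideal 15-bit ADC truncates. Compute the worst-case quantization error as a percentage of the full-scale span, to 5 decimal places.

Truncating → worst-case error = 1 LSB = V_FS/2^15, so 100/32768 = 0.00305176 % of full scale.

0.00305 %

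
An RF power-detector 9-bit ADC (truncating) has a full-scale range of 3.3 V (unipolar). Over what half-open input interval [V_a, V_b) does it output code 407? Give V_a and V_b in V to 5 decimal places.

[2.62324 V, 2.62969 V)

LSB = 3.3/2^9 = 6.445 mV.
V_a = V_low + 407·LSB = 2.62324 V; V_b = V_low + 408·LSB = 2.62969 V.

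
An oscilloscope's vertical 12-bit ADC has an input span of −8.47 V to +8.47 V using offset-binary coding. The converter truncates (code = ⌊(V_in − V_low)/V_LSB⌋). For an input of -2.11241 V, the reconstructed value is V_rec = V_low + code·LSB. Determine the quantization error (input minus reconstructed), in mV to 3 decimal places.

One LSB is 16.94 V / 4096 = 4.136 mV.
(V_in − V_low)/LSB = (-2.11241 − (−8.47))/0.00413574 = 1537.2307 → code 1537 (floor).
Code 1537 maps back to (−8.47) + 1537×0.00413574 V = -2.1133643 V.
Error = -2.11241 − (−2.1133643) = 0.000954258 V = 0.954 mV.

0.954 mV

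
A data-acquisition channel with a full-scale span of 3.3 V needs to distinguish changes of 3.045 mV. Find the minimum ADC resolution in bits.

11 bits

Number of steps required ≥ 3.3 V / 3.045 mV = 1083.74.
Need 2^N ≥ 1083.74; 2^10 = 1024, 2^11 = 2048.
Minimum N = 11.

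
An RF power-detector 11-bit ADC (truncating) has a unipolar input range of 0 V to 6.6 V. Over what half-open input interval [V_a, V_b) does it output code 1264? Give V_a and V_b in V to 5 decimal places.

[4.07344 V, 4.07666 V)

LSB = 6.6/2^11 = 3.223 mV.
V_a = V_low + 1264·LSB = 4.07344 V; V_b = V_low + 1265·LSB = 4.07666 V.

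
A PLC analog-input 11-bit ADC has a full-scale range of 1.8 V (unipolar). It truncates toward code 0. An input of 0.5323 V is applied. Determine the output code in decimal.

Full-scale span = 1.8 V; LSB = 1.8/2^11 = 0.879 mV.
Input sits at 605.639 steps above V_low.
So the output code is 605.

code 605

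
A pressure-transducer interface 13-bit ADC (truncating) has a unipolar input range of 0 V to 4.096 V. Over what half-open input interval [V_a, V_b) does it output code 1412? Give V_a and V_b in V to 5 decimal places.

[0.70600 V, 0.70650 V)

LSB = 4.096/2^13 = 0.500 mV.
V_a = V_low + 1412·LSB = 0.706 V; V_b = V_low + 1413·LSB = 0.7065 V.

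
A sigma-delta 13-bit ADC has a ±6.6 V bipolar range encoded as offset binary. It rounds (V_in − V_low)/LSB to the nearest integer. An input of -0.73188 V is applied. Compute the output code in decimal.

LSB = 13.2 V / 8192 = 1.611 mV.
(-0.73188 − (−6.6)) / 0.00161133 = 3641.791 LSBs.
So the output code is 3642.

code 3642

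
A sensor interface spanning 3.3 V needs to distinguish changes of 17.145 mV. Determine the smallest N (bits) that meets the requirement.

8 bits

Number of steps required ≥ 3.3 V / 17.145 mV = 192.48.
Need 2^N ≥ 192.48; 2^7 = 128, 2^8 = 256.
Minimum N = 8.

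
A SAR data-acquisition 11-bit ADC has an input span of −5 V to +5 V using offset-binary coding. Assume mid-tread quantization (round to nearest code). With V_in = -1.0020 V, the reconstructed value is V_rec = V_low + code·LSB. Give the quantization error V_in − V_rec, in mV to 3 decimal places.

LSB = 10/2^11 = 4.883 mV.
(-1.0020 − (−5))/0.00488281 = 818.7904; round gives code 819.
Reconstructed: -1.0009766 V.
Difference: -0.00102344 V → -1.023 mV.

-1.023 mV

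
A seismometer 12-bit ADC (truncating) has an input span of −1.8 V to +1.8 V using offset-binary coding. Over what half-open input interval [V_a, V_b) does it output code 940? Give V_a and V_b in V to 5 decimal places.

[-0.97383 V, -0.97295 V)

LSB = 3.6/2^12 = 0.879 mV.
V_a = V_low + 940·LSB = -0.973828 V; V_b = V_low + 941·LSB = -0.972949 V.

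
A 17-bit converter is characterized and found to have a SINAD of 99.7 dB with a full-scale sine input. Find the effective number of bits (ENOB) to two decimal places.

ENOB = (SINAD − 1.76) / 6.02 = (99.7 − 1.76)/6.02 = 16.269.

16.27 bits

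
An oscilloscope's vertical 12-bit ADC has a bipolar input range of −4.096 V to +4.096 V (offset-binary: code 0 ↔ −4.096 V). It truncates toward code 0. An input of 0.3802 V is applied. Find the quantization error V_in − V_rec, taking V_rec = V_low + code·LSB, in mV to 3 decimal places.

0.200 mV

One LSB is 8.192 V / 4096 = 2.000 mV.
(0.3802 − (−4.096))/0.002 = 2238.1000; ⌊·⌋ gives code 2238.
Reconstructed: 0.38 V.
Difference: 0.0002 V → 0.200 mV.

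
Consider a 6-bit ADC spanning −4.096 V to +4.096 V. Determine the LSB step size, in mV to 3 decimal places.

Full-scale span = 8.192 V.
LSB = 8.192 / 2^6 = 8.192 / 64 = 0.128 V = 128.000 mV.

128.000 mV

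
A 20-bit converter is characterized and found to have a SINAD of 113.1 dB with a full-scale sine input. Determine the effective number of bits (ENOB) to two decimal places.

ENOB = (SINAD − 1.76) / 6.02 = (113.1 − 1.76)/6.02 = 18.495.

18.50 bits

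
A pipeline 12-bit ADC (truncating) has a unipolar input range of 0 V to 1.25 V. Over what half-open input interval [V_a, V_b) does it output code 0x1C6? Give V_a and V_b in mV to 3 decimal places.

[138.550 mV, 138.855 mV)

LSB = 1.25/2^12 = 305.18 µV.
Code 0x1C6 = 454 decimal.
V_a = V_low + 454·LSB = 0.13855 V; V_b = V_low + 455·LSB = 0.138855 V.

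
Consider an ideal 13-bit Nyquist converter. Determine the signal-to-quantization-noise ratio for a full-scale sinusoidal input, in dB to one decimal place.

SNR ≈ 6.02·N + 1.76 dB = 6.02·13 + 1.76 = 80.02 dB.

80.0 dB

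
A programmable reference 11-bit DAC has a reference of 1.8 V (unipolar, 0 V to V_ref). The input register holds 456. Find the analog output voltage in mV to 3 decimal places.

400.781 mV

LSB = 1.8 V / 2^11 = 0.879 mV.
V_out = 0 + 456 × 0.000878906 V = 0.400781 V.
= 400.781 mV.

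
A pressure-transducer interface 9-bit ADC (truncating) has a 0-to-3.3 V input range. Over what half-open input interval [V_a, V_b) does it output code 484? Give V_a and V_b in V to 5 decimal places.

[3.11953 V, 3.12598 V)

LSB = 3.3/2^9 = 6.445 mV.
V_a = V_low + 484·LSB = 3.11953 V; V_b = V_low + 485·LSB = 3.12598 V.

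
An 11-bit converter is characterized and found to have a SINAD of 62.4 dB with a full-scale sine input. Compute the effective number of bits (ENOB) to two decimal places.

ENOB = (SINAD − 1.76) / 6.02 = (62.4 − 1.76)/6.02 = 10.073.

10.07 bits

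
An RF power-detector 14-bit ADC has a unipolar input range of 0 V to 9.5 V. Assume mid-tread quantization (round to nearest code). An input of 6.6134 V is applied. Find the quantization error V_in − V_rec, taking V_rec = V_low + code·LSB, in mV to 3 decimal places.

Step size: 9.5 V ÷ 2^14 = 0.580 mV.
(6.6134 − 0)/0.000579834 = 11405.6785; round gives code 11406.
V_rec = 0 + 11406·0.000579834 = 6.6135864 V.
Difference: -0.000186426 V → -0.186 mV.

-0.186 mV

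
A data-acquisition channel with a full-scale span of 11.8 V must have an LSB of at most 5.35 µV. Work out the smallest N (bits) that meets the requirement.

Number of steps required ≥ 11.8 V / 5.35 µV = 2205607.48.
Need 2^N ≥ 2205607.48; 2^21 = 2097152, 2^22 = 4194304.
Minimum N = 22.

22 bits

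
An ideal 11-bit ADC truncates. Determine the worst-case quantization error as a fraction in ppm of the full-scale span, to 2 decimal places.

Truncating → worst-case error = 1 LSB = V_FS/2^11, so 1e+06/2048 = 488.281 ppm of full scale.

488.28 ppm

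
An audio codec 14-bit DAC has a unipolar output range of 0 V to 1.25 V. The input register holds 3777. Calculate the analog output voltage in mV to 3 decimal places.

LSB = 1.25 V / 2^14 = 76.29 µV.
V_out = 0 + 3777 × 7.62939e-05 V = 0.288162 V.
= 288.162 mV.

288.162 mV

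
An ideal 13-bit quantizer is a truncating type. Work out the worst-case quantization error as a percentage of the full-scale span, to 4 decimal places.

0.0122 %

Truncating → worst-case error = 1 LSB = V_FS/2^13, so 100/8192 = 0.012207 % of full scale.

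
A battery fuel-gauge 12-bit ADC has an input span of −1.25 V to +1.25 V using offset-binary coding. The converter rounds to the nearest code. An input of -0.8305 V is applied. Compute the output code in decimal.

With 4096 levels over 2.5 V, one step is 0.610 mV.
Input sits at 687.309 steps above V_low.
round(687.309) = 687.

code 687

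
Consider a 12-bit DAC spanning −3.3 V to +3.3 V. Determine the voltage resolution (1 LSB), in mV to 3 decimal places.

Full-scale span = 6.6 V.
LSB = 6.6 / 2^12 = 6.6 / 4096 = 0.00161133 V = 1.611 mV.

1.611 mV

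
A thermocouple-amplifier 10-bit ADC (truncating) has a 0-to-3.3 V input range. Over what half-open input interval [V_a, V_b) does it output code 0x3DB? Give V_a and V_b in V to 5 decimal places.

[3.18076 V, 3.18398 V)

LSB = 3.3/2^10 = 3.223 mV.
Code 0x3DB = 987 decimal.
V_a = V_low + 987·LSB = 3.18076 V; V_b = V_low + 988·LSB = 3.18398 V.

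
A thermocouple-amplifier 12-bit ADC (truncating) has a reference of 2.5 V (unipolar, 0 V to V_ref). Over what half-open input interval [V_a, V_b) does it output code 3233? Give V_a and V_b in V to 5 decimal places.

LSB = 2.5/2^12 = 0.610 mV.
V_a = V_low + 3233·LSB = 1.97327 V; V_b = V_low + 3234·LSB = 1.97388 V.

[1.97327 V, 1.97388 V)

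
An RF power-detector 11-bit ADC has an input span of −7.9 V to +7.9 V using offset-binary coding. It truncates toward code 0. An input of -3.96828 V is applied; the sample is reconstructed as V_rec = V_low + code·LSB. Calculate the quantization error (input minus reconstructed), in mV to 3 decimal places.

One LSB is 15.8 V / 2048 = 7.715 mV.
Scaled input = 509.6305 LSBs, so code = 509.
V_rec = (−7.9) + 509·0.00771484 = -3.9731445 V.
Error = -3.96828 − (−3.9731445) = 0.00486453 V = 4.865 mV.

4.865 mV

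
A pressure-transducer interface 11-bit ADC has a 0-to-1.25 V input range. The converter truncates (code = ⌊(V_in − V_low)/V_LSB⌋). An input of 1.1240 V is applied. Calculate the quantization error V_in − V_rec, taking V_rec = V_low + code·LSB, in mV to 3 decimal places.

LSB = 1.25/2^11 = 0.610 mV.
(V_in − V_low)/LSB = (1.1240 − 0)/0.000610352 = 1841.5616 → code 1841 (floor).
V_rec = 0 + 1841·0.000610352 = 1.1236572 V.
Error = 1.1240 − 1.1236572 = 0.000342773 V = 0.343 mV.

0.343 mV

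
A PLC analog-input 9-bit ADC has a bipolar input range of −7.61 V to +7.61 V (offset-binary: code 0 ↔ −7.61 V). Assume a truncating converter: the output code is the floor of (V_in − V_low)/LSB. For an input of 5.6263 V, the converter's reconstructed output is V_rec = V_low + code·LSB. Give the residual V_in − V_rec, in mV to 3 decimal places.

7.980 mV

One LSB is 15.22 V / 512 = 29.727 mV.
Scaled input = 445.2684 LSBs, so code = 445.
V_rec = (−7.61) + 445·0.0297266 = 5.6183203 V.
Difference: 0.00797969 V → 7.980 mV.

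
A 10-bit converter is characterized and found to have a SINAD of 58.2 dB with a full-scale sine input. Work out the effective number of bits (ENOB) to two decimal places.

9.38 bits

ENOB = (SINAD − 1.76) / 6.02 = (58.2 − 1.76)/6.02 = 9.375.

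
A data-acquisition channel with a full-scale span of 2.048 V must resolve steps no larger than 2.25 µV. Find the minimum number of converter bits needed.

20 bits

Number of steps required ≥ 2.048 V / 2.25 µV = 910222.22.
Need 2^N ≥ 910222.22; 2^19 = 524288, 2^20 = 1048576.
Minimum N = 20.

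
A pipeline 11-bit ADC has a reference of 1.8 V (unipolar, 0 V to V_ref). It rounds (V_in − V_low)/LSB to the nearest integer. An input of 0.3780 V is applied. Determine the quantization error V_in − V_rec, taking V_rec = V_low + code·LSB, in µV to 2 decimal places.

70.31 µV

Step size: 1.8 V ÷ 2^11 = 0.879 mV.
(0.3780 − 0)/0.000878906 = 430.0800; round gives code 430.
V_rec = 0 + 430·0.000878906 = 0.37792969 V.
V_in − V_rec = 7.03125e-05 V = 70.31 µV.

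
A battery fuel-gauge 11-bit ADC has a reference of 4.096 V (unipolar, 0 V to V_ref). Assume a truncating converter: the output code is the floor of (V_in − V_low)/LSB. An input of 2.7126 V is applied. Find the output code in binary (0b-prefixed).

Full-scale span = 4.096 V; LSB = 4.096/2^11 = 2.000 mV.
(2.7126 − 0) / 0.002 = 1356.300 LSBs.
⌊·⌋(1356.300) = 1356.
In binary (0b-prefixed): 0b10101001100.

code 0b10101001100 (decimal 1356)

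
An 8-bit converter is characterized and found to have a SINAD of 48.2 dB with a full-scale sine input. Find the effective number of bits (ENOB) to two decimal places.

7.71 bits

ENOB = (SINAD − 1.76) / 6.02 = (48.2 − 1.76)/6.02 = 7.714.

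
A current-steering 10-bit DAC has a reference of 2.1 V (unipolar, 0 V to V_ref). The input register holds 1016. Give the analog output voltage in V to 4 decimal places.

2.0836 V

LSB = 2.1 V / 2^10 = 2.051 mV.
V_out = 0 + 1016 × 0.00205078 V = 2.08359 V.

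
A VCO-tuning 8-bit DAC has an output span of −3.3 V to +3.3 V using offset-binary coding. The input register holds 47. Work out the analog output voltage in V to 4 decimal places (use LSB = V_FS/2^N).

LSB = 6.6 V / 2^8 = 25.781 mV.
V_out = (−3.3) + 47 × 0.0257812 V = -2.08828 V.

-2.0883 V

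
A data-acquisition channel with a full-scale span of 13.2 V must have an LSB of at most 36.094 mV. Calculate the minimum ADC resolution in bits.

Number of steps required ≥ 13.2 V / 36.094 mV = 365.71.
Need 2^N ≥ 365.71; 2^8 = 256, 2^9 = 512.
Minimum N = 9.

9 bits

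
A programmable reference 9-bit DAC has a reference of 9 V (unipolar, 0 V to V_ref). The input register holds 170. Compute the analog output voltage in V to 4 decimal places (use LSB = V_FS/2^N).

2.9883 V

LSB = 9 V / 2^9 = 17.578 mV.
V_out = 0 + 170 × 0.0175781 V = 2.98828 V.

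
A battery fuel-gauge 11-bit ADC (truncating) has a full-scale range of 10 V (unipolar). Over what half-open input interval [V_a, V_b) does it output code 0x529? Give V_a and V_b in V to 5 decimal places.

LSB = 10/2^11 = 4.883 mV.
Code 0x529 = 1321 decimal.
V_a = V_low + 1321·LSB = 6.4502 V; V_b = V_low + 1322·LSB = 6.45508 V.

[6.45020 V, 6.45508 V)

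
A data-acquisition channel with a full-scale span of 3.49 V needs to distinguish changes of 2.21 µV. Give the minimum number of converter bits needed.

21 bits

Number of steps required ≥ 3.49 V / 2.21 µV = 1579185.52.
Need 2^N ≥ 1579185.52; 2^20 = 1048576, 2^21 = 2097152.
Minimum N = 21.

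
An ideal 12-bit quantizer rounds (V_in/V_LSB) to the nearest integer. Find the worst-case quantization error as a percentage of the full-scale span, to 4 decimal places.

Rounding → worst-case error = ½ LSB = V_FS/2^13, so 100/8192 = 0.012207 % of full scale.

0.0122 %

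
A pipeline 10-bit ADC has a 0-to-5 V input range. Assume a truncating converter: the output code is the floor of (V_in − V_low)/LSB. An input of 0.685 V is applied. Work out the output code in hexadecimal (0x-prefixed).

code 0x8C (decimal 140)

Full-scale span = 5 V; LSB = 5/2^10 = 4.883 mV.
(V_in − V_low)/LSB = (0.685 − 0) / 0.00488281 = 140.288.
So the output code is 140.
In hexadecimal (0x-prefixed): 0x8C.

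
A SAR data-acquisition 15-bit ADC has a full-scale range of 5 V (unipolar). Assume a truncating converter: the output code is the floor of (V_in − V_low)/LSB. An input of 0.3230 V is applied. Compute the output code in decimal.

code 2116

Full-scale span = 5 V; LSB = 5/2^15 = 152.59 µV.
(0.3230 − 0) / 0.000152588 = 2116.813 LSBs.
So the output code is 2116.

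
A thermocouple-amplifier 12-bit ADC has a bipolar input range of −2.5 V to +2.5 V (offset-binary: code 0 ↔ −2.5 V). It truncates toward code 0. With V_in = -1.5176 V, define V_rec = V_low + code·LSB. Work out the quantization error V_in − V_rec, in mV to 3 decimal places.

0.955 mV

One LSB is 5 V / 4096 = 1.221 mV.
(-1.5176 − (−2.5))/0.0012207 = 804.7821; ⌊·⌋ gives code 804.
Code 804 maps back to (−2.5) + 804×0.0012207 V = -1.5185547 V.
V_in − V_rec = 0.000954688 V = 0.955 mV.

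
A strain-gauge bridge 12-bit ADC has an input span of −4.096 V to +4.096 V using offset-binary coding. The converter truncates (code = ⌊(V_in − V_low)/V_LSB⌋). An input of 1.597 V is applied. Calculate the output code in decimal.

With 4096 levels over 8.192 V, one step is 2.000 mV.
(V_in − V_low)/LSB = (1.597 − (−4.096)) / 0.002 = 2846.500.
So the output code is 2846.

code 2846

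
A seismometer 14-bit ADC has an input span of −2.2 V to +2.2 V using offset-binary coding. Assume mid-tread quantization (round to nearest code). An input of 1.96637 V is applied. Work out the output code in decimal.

With 16384 levels over 4.4 V, one step is 268.55 µV.
(V_in − V_low)/LSB = (1.96637 − (−2.2)) / 0.000268555 = 15514.047.
So the output code is 15514.

code 15514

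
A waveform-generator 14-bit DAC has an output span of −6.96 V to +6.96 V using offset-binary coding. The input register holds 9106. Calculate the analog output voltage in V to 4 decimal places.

0.7765 V

LSB = 13.92 V / 2^14 = 0.850 mV.
V_out = (−6.96) + 9106 × 0.000849609 V = 0.776543 V.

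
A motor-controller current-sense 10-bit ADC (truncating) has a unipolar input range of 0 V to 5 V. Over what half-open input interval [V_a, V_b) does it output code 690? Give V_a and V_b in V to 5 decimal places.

[3.36914 V, 3.37402 V)

LSB = 5/2^10 = 4.883 mV.
V_a = V_low + 690·LSB = 3.36914 V; V_b = V_low + 691·LSB = 3.37402 V.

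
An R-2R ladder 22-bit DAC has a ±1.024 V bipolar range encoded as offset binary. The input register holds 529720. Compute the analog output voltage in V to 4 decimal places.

LSB = 2.048 V / 2^22 = 0.49 µV.
V_out = (−1.024) + 529720 × 4.88281e-07 V = -0.765348 V.

-0.7653 V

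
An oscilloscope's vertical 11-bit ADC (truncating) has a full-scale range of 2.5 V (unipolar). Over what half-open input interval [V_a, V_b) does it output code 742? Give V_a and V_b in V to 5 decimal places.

LSB = 2.5/2^11 = 1.221 mV.
V_a = V_low + 742·LSB = 0.905762 V; V_b = V_low + 743·LSB = 0.906982 V.

[0.90576 V, 0.90698 V)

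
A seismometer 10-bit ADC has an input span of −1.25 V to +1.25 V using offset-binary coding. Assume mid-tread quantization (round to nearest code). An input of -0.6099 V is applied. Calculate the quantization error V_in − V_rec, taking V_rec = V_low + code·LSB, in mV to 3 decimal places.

One LSB is 2.5 V / 1024 = 2.441 mV.
(-0.6099 − (−1.25))/0.00244141 = 262.1850; round gives code 262.
V_rec = (−1.25) + 262·0.00244141 = -0.61035156 V.
Difference: 0.000451562 V → 0.452 mV.

0.452 mV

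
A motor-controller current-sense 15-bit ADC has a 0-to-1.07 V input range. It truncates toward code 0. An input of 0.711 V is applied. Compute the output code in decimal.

code 21773

Full-scale span = 1.07 V; LSB = 1.07/2^15 = 32.65 µV.
(V_in − V_low)/LSB = (0.711 − 0) / 3.26538e-05 = 21773.877.
⌊·⌋(21773.877) = 21773.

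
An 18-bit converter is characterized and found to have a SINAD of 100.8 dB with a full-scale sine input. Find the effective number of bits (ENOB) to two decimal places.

16.45 bits

ENOB = (SINAD − 1.76) / 6.02 = (100.8 − 1.76)/6.02 = 16.452.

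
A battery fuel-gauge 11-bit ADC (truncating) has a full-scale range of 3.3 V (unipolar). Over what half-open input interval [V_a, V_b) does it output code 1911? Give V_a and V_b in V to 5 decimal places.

LSB = 3.3/2^11 = 1.611 mV.
V_a = V_low + 1911·LSB = 3.07925 V; V_b = V_low + 1912·LSB = 3.08086 V.

[3.07925 V, 3.08086 V)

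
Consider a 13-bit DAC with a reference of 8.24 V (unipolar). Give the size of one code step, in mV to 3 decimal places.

Full-scale span = 8.24 V.
LSB = 8.24 / 2^13 = 8.24 / 8192 = 0.00100586 V = 1.006 mV.

1.006 mV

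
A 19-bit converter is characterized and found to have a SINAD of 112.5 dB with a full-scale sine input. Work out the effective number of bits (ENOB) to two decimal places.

18.40 bits

ENOB = (SINAD − 1.76) / 6.02 = (112.5 − 1.76)/6.02 = 18.395.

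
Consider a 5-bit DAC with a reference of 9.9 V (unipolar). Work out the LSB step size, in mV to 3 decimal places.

Full-scale span = 9.9 V.
LSB = 9.9 / 2^5 = 9.9 / 32 = 0.309375 V = 309.375 mV.

309.375 mV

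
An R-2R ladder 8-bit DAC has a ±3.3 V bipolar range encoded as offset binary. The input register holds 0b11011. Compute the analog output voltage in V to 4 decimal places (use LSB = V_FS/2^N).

-2.6039 V

LSB = 6.6 V / 2^8 = 25.781 mV.
Code 0b11011 = 27 decimal.
V_out = (−3.3) + 27 × 0.0257812 V = -2.60391 V.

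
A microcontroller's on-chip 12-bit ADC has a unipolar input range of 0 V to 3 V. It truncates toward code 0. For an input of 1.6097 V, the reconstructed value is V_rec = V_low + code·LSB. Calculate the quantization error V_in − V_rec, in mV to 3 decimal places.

Step size: 3 V ÷ 2^12 = 0.732 mV.
(1.6097 − 0)/0.000732422 = 2197.7771; ⌊·⌋ gives code 2197.
Reconstructed: 1.6091309 V.
Difference: 0.000569141 V → 0.569 mV.

0.569 mV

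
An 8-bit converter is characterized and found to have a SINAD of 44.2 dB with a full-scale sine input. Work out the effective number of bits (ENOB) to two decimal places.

ENOB = (SINAD − 1.76) / 6.02 = (44.2 − 1.76)/6.02 = 7.050.

7.05 bits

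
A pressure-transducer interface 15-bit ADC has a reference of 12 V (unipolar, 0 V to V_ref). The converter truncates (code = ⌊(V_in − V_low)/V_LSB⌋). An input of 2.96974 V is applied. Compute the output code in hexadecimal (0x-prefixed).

Full-scale span = 12 V; LSB = 12/2^15 = 366.21 µV.
(2.96974 − 0) / 0.000366211 = 8109.370 LSBs.
Floor → code 8109.
In hexadecimal (0x-prefixed): 0x1FAD.

code 0x1FAD (decimal 8109)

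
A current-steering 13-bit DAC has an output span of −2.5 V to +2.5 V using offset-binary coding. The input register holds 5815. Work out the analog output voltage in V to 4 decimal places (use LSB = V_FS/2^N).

1.0492 V

LSB = 5 V / 2^13 = 0.610 mV.
V_out = (−2.5) + 5815 × 0.000610352 V = 1.04919 V.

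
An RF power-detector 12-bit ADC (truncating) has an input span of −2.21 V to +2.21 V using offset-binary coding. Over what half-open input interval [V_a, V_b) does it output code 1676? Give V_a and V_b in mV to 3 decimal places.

LSB = 4.42/2^12 = 1.079 mV.
V_a = V_low + 1676·LSB = -0.401426 V; V_b = V_low + 1677·LSB = -0.400347 V.

[-401.426 mV, -400.347 mV)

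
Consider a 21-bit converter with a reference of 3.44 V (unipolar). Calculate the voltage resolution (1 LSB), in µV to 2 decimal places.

1.64 µV

Full-scale span = 3.44 V.
LSB = 3.44 / 2^21 = 3.44 / 2097152 = 1.64032e-06 V = 1.64 µV.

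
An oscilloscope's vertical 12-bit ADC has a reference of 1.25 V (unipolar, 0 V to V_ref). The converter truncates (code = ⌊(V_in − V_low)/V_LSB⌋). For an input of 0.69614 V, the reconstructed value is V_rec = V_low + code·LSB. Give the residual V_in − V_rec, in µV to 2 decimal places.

34.04 µV

LSB = 1.25/2^12 = 305.18 µV.
(0.69614 − 0)/0.000305176 = 2281.1116; ⌊·⌋ gives code 2281.
Code 2281 maps back to 0 + 2281×0.000305176 V = 0.69610596 V.
Error = 0.69614 − 0.69610596 = 3.4043e-05 V = 34.04 µV.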